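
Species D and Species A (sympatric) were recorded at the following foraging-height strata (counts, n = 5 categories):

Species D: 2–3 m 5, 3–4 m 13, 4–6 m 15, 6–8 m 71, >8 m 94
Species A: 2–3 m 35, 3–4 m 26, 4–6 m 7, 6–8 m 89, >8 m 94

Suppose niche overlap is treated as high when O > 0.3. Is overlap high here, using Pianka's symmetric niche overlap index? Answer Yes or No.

Proportions for Species D (n=198): 5/198=0.0253, 13/198=0.0657, 15/198=0.0758, 71/198=0.3586, 94/198=0.4747
Proportions for Species A (n=251): 35/251=0.1394, 26/251=0.1036, 7/251=0.0279, 89/251=0.3546, 94/251=0.3745
Σ p₁ᵢp₂ᵢ = 0.003527 + 0.006807 + 0.002115 + 0.127160 + 0.177775 = 0.317384
Σp_1ᵢ² = 0.0253² + 0.0657² + 0.0758² + 0.3586² + 0.4747² = 0.000640 + 0.004316 + 0.005746 + 0.128594 + 0.225340 = 0.364636
Σp_2ᵢ² = 0.1394² + 0.1036² + 0.0279² + 0.3546² + 0.3745² = 0.019432 + 0.010733 + 0.000778 + 0.125741 + 0.140250 = 0.296934
O = 0.317384 / √(0.364636 × 0.296934) = 0.317384 / 0.3290484 = 0.9646
O = 0.9646 > 0.3 → Yes.

Yes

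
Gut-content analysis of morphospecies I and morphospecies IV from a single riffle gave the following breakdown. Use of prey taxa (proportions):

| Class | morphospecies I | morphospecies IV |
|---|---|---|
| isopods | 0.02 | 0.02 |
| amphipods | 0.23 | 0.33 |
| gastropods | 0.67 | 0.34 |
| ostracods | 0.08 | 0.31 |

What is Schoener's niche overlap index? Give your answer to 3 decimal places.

0.670

Σ|p₁ᵢ − p₂ᵢ| = 0.00 + 0.10 + 0.33 + 0.23 = 0.66
D = 1 − ½ × 0.66 = 1 − 0.330 = 0.67000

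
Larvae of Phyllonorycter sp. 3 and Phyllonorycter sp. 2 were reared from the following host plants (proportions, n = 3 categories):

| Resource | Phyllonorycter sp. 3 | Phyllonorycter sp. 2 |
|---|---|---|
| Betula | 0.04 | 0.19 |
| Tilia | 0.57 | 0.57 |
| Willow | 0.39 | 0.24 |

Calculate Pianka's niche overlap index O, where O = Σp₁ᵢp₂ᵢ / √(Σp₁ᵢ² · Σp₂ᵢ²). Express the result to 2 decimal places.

0.95

Σ p₁ᵢp₂ᵢ = 0.0076 + 0.3249 + 0.0936 = 0.4261
Σp_1ᵢ² = 0.04² + 0.57² + 0.39² = 0.0016 + 0.3249 + 0.1521 = 0.4786
Σp_2ᵢ² = 0.19² + 0.57² + 0.24² = 0.0361 + 0.3249 + 0.0576 = 0.4186
O = 0.4261 / √(0.4786 × 0.4186) = 0.4261 / 0.44760 = 0.9520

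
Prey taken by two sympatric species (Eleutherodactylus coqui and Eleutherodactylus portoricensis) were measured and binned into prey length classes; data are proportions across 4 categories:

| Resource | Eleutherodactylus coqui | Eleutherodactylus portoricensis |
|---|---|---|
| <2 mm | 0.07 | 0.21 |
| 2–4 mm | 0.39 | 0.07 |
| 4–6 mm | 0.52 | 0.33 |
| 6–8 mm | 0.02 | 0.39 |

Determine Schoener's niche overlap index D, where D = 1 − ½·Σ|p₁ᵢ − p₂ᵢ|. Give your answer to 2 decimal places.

Σ|p₁ᵢ − p₂ᵢ| = 0.14 + 0.32 + 0.19 + 0.37 = 1.02
D = 1 − ½ × 1.02 = 1 − 0.510 = 0.4900

0.49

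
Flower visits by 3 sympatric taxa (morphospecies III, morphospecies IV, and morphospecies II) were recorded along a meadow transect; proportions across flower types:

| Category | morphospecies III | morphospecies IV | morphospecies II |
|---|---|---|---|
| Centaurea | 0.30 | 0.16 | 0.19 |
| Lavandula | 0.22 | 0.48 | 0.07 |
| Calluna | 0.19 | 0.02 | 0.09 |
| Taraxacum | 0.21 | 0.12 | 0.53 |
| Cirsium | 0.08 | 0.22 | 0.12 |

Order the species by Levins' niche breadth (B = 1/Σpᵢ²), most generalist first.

Σp_IIIᵢ² = 0.30² + 0.22² + 0.19² + 0.21² + 0.08² = 0.0900 + 0.0484 + 0.0361 + 0.0441 + 0.0064 = 0.2250
B_III = 1 / 0.2250 = 4.4444
Σp_IVᵢ² = 0.16² + 0.48² + 0.02² + 0.12² + 0.22² = 0.0256 + 0.2304 + 0.0004 + 0.0144 + 0.0484 = 0.3192
B_IV = 1 / 0.3192 = 3.1328
Σp_IIᵢ² = 0.19² + 0.07² + 0.09² + 0.53² + 0.12² = 0.0361 + 0.0049 + 0.0081 + 0.2809 + 0.0144 = 0.3444
B_II = 1 / 0.3444 = 2.9036
Ranking by B (broadest → narrowest): morphospecies III (4.44) > morphospecies IV (3.13) > morphospecies II (2.90)

morphospecies III > morphospecies IV > morphospecies II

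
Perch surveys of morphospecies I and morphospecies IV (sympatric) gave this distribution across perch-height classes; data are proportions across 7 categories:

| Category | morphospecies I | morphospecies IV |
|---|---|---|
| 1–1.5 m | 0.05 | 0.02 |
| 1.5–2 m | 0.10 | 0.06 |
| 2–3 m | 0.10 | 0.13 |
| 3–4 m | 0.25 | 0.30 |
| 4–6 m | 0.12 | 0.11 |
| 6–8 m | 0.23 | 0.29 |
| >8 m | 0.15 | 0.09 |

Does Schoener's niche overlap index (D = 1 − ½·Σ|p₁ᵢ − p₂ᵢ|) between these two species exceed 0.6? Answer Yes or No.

Σ|p₁ᵢ − p₂ᵢ| = 0.03 + 0.04 + 0.03 + 0.05 + 0.01 + 0.06 + 0.06 = 0.28
D = 1 − ½ × 0.28 = 1 − 0.140 = 0.8600
D = 0.8600 > 0.6 → Yes.

Yes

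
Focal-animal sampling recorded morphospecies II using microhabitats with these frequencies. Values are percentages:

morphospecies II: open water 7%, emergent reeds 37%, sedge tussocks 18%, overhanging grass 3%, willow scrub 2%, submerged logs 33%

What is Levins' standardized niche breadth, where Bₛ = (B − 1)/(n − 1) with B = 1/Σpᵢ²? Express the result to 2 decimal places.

0.50

Convert percentages to proportions (divide by 100).
Σpᵢ² = 0.07² + 0.37² + 0.18² + 0.03² + 0.02² + 0.33² = 0.0049 + 0.1369 + 0.0324 + 0.0009 + 0.0004 + 0.1089 = 0.2844
B = 1 / 0.2844 = 3.5162
Bₛ = (B − 1)/(n − 1) = (3.5162 − 1)/(6 − 1) = 2.5162/5 = 0.5032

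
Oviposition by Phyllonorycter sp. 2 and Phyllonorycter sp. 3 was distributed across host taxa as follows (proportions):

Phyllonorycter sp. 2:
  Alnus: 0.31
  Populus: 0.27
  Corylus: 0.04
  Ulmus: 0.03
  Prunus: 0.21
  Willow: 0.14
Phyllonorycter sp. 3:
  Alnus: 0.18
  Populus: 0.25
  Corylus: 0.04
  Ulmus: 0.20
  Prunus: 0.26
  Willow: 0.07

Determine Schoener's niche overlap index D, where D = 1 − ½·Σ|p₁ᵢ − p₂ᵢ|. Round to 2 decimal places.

0.78

Σ|p₁ᵢ − p₂ᵢ| = 0.13 + 0.02 + 0.00 + 0.17 + 0.05 + 0.07 = 0.44
D = 1 − ½ × 0.44 = 1 − 0.220 = 0.7800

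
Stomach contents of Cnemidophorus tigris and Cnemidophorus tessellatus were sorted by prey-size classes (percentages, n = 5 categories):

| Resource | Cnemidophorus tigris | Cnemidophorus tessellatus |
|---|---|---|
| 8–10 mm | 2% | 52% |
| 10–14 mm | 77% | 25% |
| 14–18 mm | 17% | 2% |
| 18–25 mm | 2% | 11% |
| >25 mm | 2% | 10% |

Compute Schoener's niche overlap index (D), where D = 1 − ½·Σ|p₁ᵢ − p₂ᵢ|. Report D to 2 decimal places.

0.33

Convert percentages to proportions (divide by 100).
Σ|p₁ᵢ − p₂ᵢ| = 0.50 + 0.52 + 0.15 + 0.09 + 0.08 = 1.34
D = 1 − ½ × 1.34 = 1 − 0.670 = 0.3300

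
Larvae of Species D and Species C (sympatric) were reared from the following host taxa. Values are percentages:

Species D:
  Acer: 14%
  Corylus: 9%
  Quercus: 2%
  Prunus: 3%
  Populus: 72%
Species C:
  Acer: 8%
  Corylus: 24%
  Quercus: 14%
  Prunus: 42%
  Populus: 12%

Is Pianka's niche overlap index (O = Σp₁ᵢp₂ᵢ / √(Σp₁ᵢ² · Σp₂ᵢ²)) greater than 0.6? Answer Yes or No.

No

Convert percentages to proportions (divide by 100).
Σ p₁ᵢp₂ᵢ = 0.0112 + 0.0216 + 0.0028 + 0.0126 + 0.0864 = 0.1346
Σp_1ᵢ² = 0.14² + 0.09² + 0.02² + 0.03² + 0.72² = 0.0196 + 0.0081 + 0.0004 + 0.0009 + 0.5184 = 0.5474
Σp_2ᵢ² = 0.08² + 0.24² + 0.14² + 0.42² + 0.12² = 0.0064 + 0.0576 + 0.0196 + 0.1764 + 0.0144 = 0.2744
O = 0.1346 / √(0.5474 × 0.2744) = 0.1346 / 0.38756 = 0.3473
O = 0.3473 < 0.6 → No.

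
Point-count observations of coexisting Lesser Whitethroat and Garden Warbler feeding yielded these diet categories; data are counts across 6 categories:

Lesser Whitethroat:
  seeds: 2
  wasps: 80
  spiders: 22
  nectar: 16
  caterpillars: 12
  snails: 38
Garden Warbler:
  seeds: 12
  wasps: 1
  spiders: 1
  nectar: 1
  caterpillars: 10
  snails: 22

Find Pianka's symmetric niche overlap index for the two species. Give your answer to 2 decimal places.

Proportions for Lesser Whitethroat (n=170): 2/170=0.0118, 80/170=0.4706, 22/170=0.1294, 16/170=0.0941, 12/170=0.0706, 38/170=0.2235
Proportions for Garden Warbler (n=47): 12/47=0.2553, 1/47=0.0213, 1/47=0.0213, 1/47=0.0213, 10/47=0.2128, 22/47=0.4681
Σ p₁ᵢp₂ᵢ = 0.003013 + 0.010024 + 0.002756 + 0.002004 + 0.015024 + 0.104620 = 0.137441
Σp_1ᵢ² = 0.0118² + 0.4706² + 0.1294² + 0.0941² + 0.0706² + 0.2235² = 0.000139 + 0.221464 + 0.016744 + 0.008855 + 0.004984 + 0.049952 = 0.302138
Σp_2ᵢ² = 0.2553² + 0.0213² + 0.0213² + 0.0213² + 0.2128² + 0.4681² = 0.065178 + 0.000454 + 0.000454 + 0.000454 + 0.045284 + 0.219118 = 0.330942
O = 0.137441 / √(0.302138 × 0.330942) = 0.137441 / 0.3162122 = 0.4346

0.43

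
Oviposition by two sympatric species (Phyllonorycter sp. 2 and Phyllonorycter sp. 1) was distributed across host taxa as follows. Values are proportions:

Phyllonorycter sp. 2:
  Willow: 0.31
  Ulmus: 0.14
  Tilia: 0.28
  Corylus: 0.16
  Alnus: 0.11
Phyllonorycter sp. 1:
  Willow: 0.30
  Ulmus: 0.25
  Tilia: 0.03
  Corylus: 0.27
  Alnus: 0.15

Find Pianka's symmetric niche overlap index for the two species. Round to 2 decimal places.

0.82

Σ p₁ᵢp₂ᵢ = 0.0930 + 0.0350 + 0.0084 + 0.0432 + 0.0165 = 0.1961
Σp_1ᵢ² = 0.31² + 0.14² + 0.28² + 0.16² + 0.11² = 0.0961 + 0.0196 + 0.0784 + 0.0256 + 0.0121 = 0.2318
Σp_2ᵢ² = 0.30² + 0.25² + 0.03² + 0.27² + 0.15² = 0.0900 + 0.0625 + 0.0009 + 0.0729 + 0.0225 = 0.2488
O = 0.1961 / √(0.2318 × 0.2488) = 0.1961 / 0.24015 = 0.8166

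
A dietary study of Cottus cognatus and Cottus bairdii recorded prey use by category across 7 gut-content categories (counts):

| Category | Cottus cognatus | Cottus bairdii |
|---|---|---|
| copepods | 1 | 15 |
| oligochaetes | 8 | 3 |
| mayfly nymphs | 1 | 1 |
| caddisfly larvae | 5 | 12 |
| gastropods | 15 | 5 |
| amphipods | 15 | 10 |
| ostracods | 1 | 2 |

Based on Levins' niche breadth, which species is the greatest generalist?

Cottus bairdii

Proportions for Cottus cognatus (n=46): 1/46=0.0217, 8/46=0.1739, 1/46=0.0217, 5/46=0.1087, 15/46=0.3261, 15/46=0.3261, 1/46=0.0217
Proportions for Cottus bairdii (n=48): 15/48=0.3125, 3/48=0.0625, 1/48=0.0208, 12/48=0.2500, 5/48=0.1042, 10/48=0.2083, 2/48=0.0417
Σp_cognᵢ² = 0.0217² + 0.1739² + 0.0217² + 0.1087² + 0.3261² + 0.3261² + 0.0217² = 0.000471 + 0.030241 + 0.000471 + 0.011816 + 0.106341 + 0.106341 + 0.000471 = 0.256152
B_cogn = 1 / 0.256152 = 3.9039
Σp_bairᵢ² = 0.3125² + 0.0625² + 0.0208² + 0.2500² + 0.1042² + 0.2083² + 0.0417² = 0.097656 + 0.003906 + 0.000433 + 0.062500 + 0.010858 + 0.043389 + 0.001739 = 0.220481
B_bair = 1 / 0.220481 = 4.5355
Highest B → broadest niche (most generalist): Cottus bairdii (B = 4.54).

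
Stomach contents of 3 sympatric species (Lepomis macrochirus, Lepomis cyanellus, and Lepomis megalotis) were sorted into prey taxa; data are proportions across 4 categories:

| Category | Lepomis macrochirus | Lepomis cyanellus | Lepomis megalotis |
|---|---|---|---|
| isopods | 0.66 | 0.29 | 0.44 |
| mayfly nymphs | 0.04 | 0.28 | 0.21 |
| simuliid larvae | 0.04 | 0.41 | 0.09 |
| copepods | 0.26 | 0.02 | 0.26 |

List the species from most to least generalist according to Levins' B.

Σp_macrᵢ² = 0.66² + 0.04² + 0.04² + 0.26² = 0.4356 + 0.0016 + 0.0016 + 0.0676 = 0.5064
B_macr = 1 / 0.5064 = 1.9747
Σp_cyanᵢ² = 0.29² + 0.28² + 0.41² + 0.02² = 0.0841 + 0.0784 + 0.1681 + 0.0004 = 0.3310
B_cyan = 1 / 0.3310 = 3.0211
Σp_megaᵢ² = 0.44² + 0.21² + 0.09² + 0.26² = 0.1936 + 0.0441 + 0.0081 + 0.0676 = 0.3134
B_mega = 1 / 0.3134 = 3.1908
Ranking by B (broadest → narrowest): Lepomis megalotis (3.19) > Lepomis cyanellus (3.02) > Lepomis macrochirus (1.97)

Lepomis megalotis > Lepomis cyanellus > Lepomis macrochirus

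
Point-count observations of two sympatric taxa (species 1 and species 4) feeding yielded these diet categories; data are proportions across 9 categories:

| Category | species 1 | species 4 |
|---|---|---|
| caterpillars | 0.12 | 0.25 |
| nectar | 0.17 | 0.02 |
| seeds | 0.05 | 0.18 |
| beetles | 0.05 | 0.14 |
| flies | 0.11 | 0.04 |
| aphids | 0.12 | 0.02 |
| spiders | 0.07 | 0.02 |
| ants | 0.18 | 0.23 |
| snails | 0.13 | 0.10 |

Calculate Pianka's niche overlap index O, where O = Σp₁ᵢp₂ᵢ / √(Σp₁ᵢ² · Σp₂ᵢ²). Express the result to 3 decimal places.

Σ p₁ᵢp₂ᵢ = 0.0300 + 0.0034 + 0.0090 + 0.0070 + 0.0044 + 0.0024 + 0.0014 + 0.0414 + 0.0130 = 0.1120
Σp_1ᵢ² = 0.12² + 0.17² + 0.05² + 0.05² + 0.11² + 0.12² + 0.07² + 0.18² + 0.13² = 0.0144 + 0.0289 + 0.0025 + 0.0025 + 0.0121 + 0.0144 + 0.0049 + 0.0324 + 0.0169 = 0.1290
Σp_2ᵢ² = 0.25² + 0.02² + 0.18² + 0.14² + 0.04² + 0.02² + 0.02² + 0.23² + 0.10² = 0.0625 + 0.0004 + 0.0324 + 0.0196 + 0.0016 + 0.0004 + 0.0004 + 0.0529 + 0.0100 = 0.1802
O = 0.1120 / √(0.1290 × 0.1802) = 0.1120 / 0.152466 = 0.73459

0.735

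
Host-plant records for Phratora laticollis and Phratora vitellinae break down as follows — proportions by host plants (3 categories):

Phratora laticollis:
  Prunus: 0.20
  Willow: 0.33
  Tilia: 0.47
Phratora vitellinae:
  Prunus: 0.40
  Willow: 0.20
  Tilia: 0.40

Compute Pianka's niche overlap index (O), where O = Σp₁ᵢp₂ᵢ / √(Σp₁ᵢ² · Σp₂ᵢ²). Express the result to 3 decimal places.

0.915

Σ p₁ᵢp₂ᵢ = 0.0800 + 0.0660 + 0.1880 = 0.3340
Σp_1ᵢ² = 0.20² + 0.33² + 0.47² = 0.0400 + 0.1089 + 0.2209 = 0.3698
Σp_2ᵢ² = 0.40² + 0.20² + 0.40² = 0.1600 + 0.0400 + 0.1600 = 0.3600
O = 0.3340 / √(0.3698 × 0.3600) = 0.3340 / 0.364867 = 0.91540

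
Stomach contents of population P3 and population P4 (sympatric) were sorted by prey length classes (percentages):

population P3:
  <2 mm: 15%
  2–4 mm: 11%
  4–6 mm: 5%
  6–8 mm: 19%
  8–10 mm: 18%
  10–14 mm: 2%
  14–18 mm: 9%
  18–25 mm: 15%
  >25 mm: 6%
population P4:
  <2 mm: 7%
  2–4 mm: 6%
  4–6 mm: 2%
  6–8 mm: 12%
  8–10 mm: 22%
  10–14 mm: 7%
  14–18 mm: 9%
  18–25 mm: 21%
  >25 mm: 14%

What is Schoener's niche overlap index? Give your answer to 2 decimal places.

0.77

Convert percentages to proportions (divide by 100).
Σ|p₁ᵢ − p₂ᵢ| = 0.08 + 0.05 + 0.03 + 0.07 + 0.04 + 0.05 + 0.00 + 0.06 + 0.08 = 0.46
D = 1 − ½ × 0.46 = 1 − 0.230 = 0.7700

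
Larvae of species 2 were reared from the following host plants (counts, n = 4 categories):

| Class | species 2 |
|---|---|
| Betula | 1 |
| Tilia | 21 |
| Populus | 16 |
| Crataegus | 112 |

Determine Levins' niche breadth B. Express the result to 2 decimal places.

Proportions for species 2 (n=150): 1/150=0.0067, 21/150=0.1400, 16/150=0.1067, 112/150=0.7467
Σpᵢ² = 0.0067² + 0.1400² + 0.1067² + 0.7467² = 0.000045 + 0.019600 + 0.011385 + 0.557561 = 0.588591
B = 1 / 0.588591 = 1.6990

1.70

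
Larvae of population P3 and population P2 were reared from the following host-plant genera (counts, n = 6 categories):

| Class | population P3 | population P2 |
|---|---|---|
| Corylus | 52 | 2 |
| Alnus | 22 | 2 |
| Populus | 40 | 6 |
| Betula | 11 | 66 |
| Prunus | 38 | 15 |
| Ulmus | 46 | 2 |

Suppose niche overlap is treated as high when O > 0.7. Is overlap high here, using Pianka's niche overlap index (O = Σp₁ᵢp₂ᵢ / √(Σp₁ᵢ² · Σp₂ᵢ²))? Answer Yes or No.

Proportions for population P3 (n=209): 52/209=0.2488, 22/209=0.1053, 40/209=0.1914, 11/209=0.0526, 38/209=0.1818, 46/209=0.2201
Proportions for population P2 (n=93): 2/93=0.0215, 2/93=0.0215, 6/93=0.0645, 66/93=0.7097, 15/93=0.1613, 2/93=0.0215
Σ p₁ᵢp₂ᵢ = 0.005349 + 0.002264 + 0.012345 + 0.037330 + 0.029324 + 0.004732 = 0.091344
Σp_1ᵢ² = 0.2488² + 0.1053² + 0.1914² + 0.0526² + 0.1818² + 0.2201² = 0.061901 + 0.011088 + 0.036634 + 0.002767 + 0.033051 + 0.048444 = 0.193885
Σp_2ᵢ² = 0.0215² + 0.0215² + 0.0645² + 0.7097² + 0.1613² + 0.0215² = 0.000462 + 0.000462 + 0.004160 + 0.503674 + 0.026018 + 0.000462 = 0.535238
O = 0.091344 / √(0.193885 × 0.535238) = 0.091344 / 0.3221407 = 0.2836
O = 0.2836 < 0.7 → No.

No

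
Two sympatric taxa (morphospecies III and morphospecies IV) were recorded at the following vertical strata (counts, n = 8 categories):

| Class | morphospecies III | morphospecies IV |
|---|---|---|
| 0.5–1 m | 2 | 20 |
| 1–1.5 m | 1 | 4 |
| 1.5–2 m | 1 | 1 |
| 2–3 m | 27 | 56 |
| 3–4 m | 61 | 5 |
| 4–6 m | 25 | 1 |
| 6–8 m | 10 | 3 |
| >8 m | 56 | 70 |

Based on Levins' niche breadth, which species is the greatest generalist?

Proportions for morphospecies III (n=183): 2/183=0.0109, 1/183=0.0055, 1/183=0.0055, 27/183=0.1475, 61/183=0.3333, 25/183=0.1366, 10/183=0.0546, 56/183=0.3060
Proportions for morphospecies IV (n=160): 20/160=0.1250, 4/160=0.0250, 1/160=0.0063, 56/160=0.3500, 5/160=0.0313, 1/160=0.0063, 3/160=0.0188, 70/160=0.4375
Σp_IIIᵢ² = 0.0109² + 0.0055² + 0.0055² + 0.1475² + 0.3333² + 0.1366² + 0.0546² + 0.3060² = 0.000119 + 0.000030 + 0.000030 + 0.021756 + 0.111089 + 0.018660 + 0.002981 + 0.093636 = 0.248301
B_III = 1 / 0.248301 = 4.0274
Σp_IVᵢ² = 0.1250² + 0.0250² + 0.0063² + 0.3500² + 0.0313² + 0.0063² + 0.0188² + 0.4375² = 0.015625 + 0.000625 + 0.000040 + 0.122500 + 0.000980 + 0.000040 + 0.000353 + 0.191406 = 0.331569
B_IV = 1 / 0.331569 = 3.0160
Highest B → broadest niche (most generalist): morphospecies III (B = 4.03).

morphospecies III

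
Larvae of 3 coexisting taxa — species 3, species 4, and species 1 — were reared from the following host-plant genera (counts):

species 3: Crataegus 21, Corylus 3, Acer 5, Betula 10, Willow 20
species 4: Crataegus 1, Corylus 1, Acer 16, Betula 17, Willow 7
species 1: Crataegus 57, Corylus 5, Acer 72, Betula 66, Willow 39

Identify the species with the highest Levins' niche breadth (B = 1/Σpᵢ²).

species 1

Proportions for species 3 (n=59): 21/59=0.3559, 3/59=0.0508, 5/59=0.0847, 10/59=0.1695, 20/59=0.3390
Proportions for species 4 (n=42): 1/42=0.0238, 1/42=0.0238, 16/42=0.3810, 17/42=0.4048, 7/42=0.1667
Proportions for species 1 (n=239): 57/239=0.2385, 5/239=0.0209, 72/239=0.3013, 66/239=0.2762, 39/239=0.1632
Σp_3ᵢ² = 0.3559² + 0.0508² + 0.0847² + 0.1695² + 0.3390² = 0.126665 + 0.002581 + 0.007174 + 0.028730 + 0.114921 = 0.280071
B_3 = 1 / 0.280071 = 3.5705
Σp_4ᵢ² = 0.0238² + 0.0238² + 0.3810² + 0.4048² + 0.1667² = 0.000566 + 0.000566 + 0.145161 + 0.163863 + 0.027789 = 0.337945
B_4 = 1 / 0.337945 = 2.9591
Σp_1ᵢ² = 0.2385² + 0.0209² + 0.3013² + 0.2762² + 0.1632² = 0.056882 + 0.000437 + 0.090782 + 0.076286 + 0.026634 = 0.251021
B_1 = 1 / 0.251021 = 3.9837
Highest B → broadest niche (most generalist): species 1 (B = 3.98).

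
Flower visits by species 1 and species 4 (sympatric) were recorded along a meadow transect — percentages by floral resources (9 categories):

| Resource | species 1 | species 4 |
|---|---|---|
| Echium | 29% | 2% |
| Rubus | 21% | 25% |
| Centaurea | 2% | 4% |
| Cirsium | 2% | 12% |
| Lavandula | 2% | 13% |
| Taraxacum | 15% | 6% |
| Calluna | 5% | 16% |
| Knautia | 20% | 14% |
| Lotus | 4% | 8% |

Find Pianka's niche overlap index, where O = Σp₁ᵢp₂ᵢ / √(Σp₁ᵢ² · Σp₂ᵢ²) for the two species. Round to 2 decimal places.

0.65

Convert percentages to proportions (divide by 100).
Σ p₁ᵢp₂ᵢ = 0.0058 + 0.0525 + 0.0008 + 0.0024 + 0.0026 + 0.0090 + 0.0080 + 0.0280 + 0.0032 = 0.1123
Σp_1ᵢ² = 0.29² + 0.21² + 0.02² + 0.02² + 0.02² + 0.15² + 0.05² + 0.20² + 0.04² = 0.0841 + 0.0441 + 0.0004 + 0.0004 + 0.0004 + 0.0225 + 0.0025 + 0.0400 + 0.0016 = 0.1960
Σp_2ᵢ² = 0.02² + 0.25² + 0.04² + 0.12² + 0.13² + 0.06² + 0.16² + 0.14² + 0.08² = 0.0004 + 0.0625 + 0.0016 + 0.0144 + 0.0169 + 0.0036 + 0.0256 + 0.0196 + 0.0064 = 0.1510
O = 0.1123 / √(0.1960 × 0.1510) = 0.1123 / 0.17203 = 0.6528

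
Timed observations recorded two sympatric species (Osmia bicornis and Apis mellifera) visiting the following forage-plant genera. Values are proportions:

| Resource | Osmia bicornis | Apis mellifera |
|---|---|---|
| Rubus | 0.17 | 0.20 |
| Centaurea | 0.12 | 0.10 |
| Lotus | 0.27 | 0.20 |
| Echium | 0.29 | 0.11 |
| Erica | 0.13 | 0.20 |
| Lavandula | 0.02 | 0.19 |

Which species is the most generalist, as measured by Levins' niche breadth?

Apis mellifera

Σp_bicoᵢ² = 0.17² + 0.12² + 0.27² + 0.29² + 0.13² + 0.02² = 0.0289 + 0.0144 + 0.0729 + 0.0841 + 0.0169 + 0.0004 = 0.2176
B_bico = 1 / 0.2176 = 4.5956
Σp_mellᵢ² = 0.20² + 0.10² + 0.20² + 0.11² + 0.20² + 0.19² = 0.0400 + 0.0100 + 0.0400 + 0.0121 + 0.0400 + 0.0361 = 0.1782
B_mell = 1 / 0.1782 = 5.6117
Highest B → broadest niche (most generalist): Apis mellifera (B = 5.61).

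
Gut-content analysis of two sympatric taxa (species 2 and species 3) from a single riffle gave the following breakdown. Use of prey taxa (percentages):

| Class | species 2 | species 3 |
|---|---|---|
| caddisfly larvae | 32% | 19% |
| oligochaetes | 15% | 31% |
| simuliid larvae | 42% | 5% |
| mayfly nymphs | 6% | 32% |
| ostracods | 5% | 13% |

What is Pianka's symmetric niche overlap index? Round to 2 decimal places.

0.55

Convert percentages to proportions (divide by 100).
Σ p₁ᵢp₂ᵢ = 0.0608 + 0.0465 + 0.0210 + 0.0192 + 0.0065 = 0.1540
Σp_1ᵢ² = 0.32² + 0.15² + 0.42² + 0.06² + 0.05² = 0.1024 + 0.0225 + 0.1764 + 0.0036 + 0.0025 = 0.3074
Σp_2ᵢ² = 0.19² + 0.31² + 0.05² + 0.32² + 0.13² = 0.0361 + 0.0961 + 0.0025 + 0.1024 + 0.0169 = 0.2540
O = 0.1540 / √(0.3074 × 0.2540) = 0.1540 / 0.27943 = 0.5511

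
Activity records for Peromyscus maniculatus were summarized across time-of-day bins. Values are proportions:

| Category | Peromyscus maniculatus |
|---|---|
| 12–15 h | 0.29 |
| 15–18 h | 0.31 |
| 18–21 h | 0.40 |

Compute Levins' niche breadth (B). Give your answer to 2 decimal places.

2.94

Σpᵢ² = 0.29² + 0.31² + 0.40² = 0.0841 + 0.0961 + 0.1600 = 0.3402
B = 1 / 0.3402 = 2.9394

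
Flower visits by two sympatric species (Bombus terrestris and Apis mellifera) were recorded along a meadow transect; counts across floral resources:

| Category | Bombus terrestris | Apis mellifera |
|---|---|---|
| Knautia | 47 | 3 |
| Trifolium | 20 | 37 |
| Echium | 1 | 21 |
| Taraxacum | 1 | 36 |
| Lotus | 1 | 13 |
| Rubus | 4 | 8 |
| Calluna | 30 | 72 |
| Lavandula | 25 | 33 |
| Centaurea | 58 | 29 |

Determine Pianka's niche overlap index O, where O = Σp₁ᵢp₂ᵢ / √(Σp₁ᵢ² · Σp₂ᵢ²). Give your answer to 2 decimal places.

Proportions for Bombus terrestris (n=187): 47/187=0.2513, 20/187=0.1070, 1/187=0.0053, 1/187=0.0053, 1/187=0.0053, 4/187=0.0214, 30/187=0.1604, 25/187=0.1337, 58/187=0.3102
Proportions for Apis mellifera (n=252): 3/252=0.0119, 37/252=0.1468, 21/252=0.0833, 36/252=0.1429, 13/252=0.0516, 8/252=0.0317, 72/252=0.2857, 33/252=0.1310, 29/252=0.1151
Σ p₁ᵢp₂ᵢ = 0.002990 + 0.015708 + 0.000441 + 0.000757 + 0.000273 + 0.000678 + 0.045826 + 0.017515 + 0.035704 = 0.119892
Σp_1ᵢ² = 0.2513² + 0.1070² + 0.0053² + 0.0053² + 0.0053² + 0.0214² + 0.1604² + 0.1337² + 0.3102² = 0.063152 + 0.011449 + 0.000028 + 0.000028 + 0.000028 + 0.000458 + 0.025728 + 0.017876 + 0.096224 = 0.214971
Σp_2ᵢ² = 0.0119² + 0.1468² + 0.0833² + 0.1429² + 0.0516² + 0.0317² + 0.2857² + 0.1310² + 0.1151² = 0.000142 + 0.021550 + 0.006939 + 0.020420 + 0.002663 + 0.001005 + 0.081624 + 0.017161 + 0.013248 = 0.164752
O = 0.119892 / √(0.214971 × 0.164752) = 0.119892 / 0.1881938 = 0.6371

0.64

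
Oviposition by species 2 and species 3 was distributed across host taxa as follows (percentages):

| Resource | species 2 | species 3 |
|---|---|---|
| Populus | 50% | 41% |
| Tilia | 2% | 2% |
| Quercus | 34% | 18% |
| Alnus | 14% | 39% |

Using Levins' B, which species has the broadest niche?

Convert percentages to proportions (divide by 100).
Σp_2ᵢ² = 0.50² + 0.02² + 0.34² + 0.14² = 0.2500 + 0.0004 + 0.1156 + 0.0196 = 0.3856
B_2 = 1 / 0.3856 = 2.5934
Σp_3ᵢ² = 0.41² + 0.02² + 0.18² + 0.39² = 0.1681 + 0.0004 + 0.0324 + 0.1521 = 0.3530
B_3 = 1 / 0.3530 = 2.8329
Highest B → broadest niche (most generalist): species 3 (B = 2.83).

species 3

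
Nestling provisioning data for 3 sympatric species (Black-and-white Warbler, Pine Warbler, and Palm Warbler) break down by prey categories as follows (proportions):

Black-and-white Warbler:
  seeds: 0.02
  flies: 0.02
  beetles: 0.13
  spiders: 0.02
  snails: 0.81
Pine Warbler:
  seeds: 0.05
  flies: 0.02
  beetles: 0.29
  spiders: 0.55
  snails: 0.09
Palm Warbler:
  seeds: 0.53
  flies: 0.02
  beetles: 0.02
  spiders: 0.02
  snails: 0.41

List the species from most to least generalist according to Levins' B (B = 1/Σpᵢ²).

Pine Warbler > Palm Warbler > Black-and-white Warbler

Σp_Blacᵢ² = 0.02² + 0.02² + 0.13² + 0.02² + 0.81² = 0.0004 + 0.0004 + 0.0169 + 0.0004 + 0.6561 = 0.6742
B_Blac = 1 / 0.6742 = 1.4832
Σp_Pineᵢ² = 0.05² + 0.02² + 0.29² + 0.55² + 0.09² = 0.0025 + 0.0004 + 0.0841 + 0.3025 + 0.0081 = 0.3976
B_Pine = 1 / 0.3976 = 2.5151
Σp_Palmᵢ² = 0.53² + 0.02² + 0.02² + 0.02² + 0.41² = 0.2809 + 0.0004 + 0.0004 + 0.0004 + 0.1681 = 0.4502
B_Palm = 1 / 0.4502 = 2.2212
Ranking by B (broadest → narrowest): Pine Warbler (2.52) > Palm Warbler (2.22) > Black-and-white Warbler (1.48)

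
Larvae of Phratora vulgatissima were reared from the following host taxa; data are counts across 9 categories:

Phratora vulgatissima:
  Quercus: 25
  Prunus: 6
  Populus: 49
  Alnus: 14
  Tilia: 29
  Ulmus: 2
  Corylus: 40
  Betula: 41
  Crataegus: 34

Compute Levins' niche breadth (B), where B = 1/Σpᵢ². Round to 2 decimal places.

Proportions for Phratora vulgatissima (n=240): 25/240=0.1042, 6/240=0.0250, 49/240=0.2042, 14/240=0.0583, 29/240=0.1208, 2/240=0.0083, 40/240=0.1667, 41/240=0.1708, 34/240=0.1417
Σpᵢ² = 0.1042² + 0.0250² + 0.2042² + 0.0583² + 0.1208² + 0.0083² + 0.1667² + 0.1708² + 0.1417² = 0.010858 + 0.000625 + 0.041698 + 0.003399 + 0.014593 + 0.000069 + 0.027789 + 0.029173 + 0.020079 = 0.148283
B = 1 / 0.148283 = 6.7439

6.74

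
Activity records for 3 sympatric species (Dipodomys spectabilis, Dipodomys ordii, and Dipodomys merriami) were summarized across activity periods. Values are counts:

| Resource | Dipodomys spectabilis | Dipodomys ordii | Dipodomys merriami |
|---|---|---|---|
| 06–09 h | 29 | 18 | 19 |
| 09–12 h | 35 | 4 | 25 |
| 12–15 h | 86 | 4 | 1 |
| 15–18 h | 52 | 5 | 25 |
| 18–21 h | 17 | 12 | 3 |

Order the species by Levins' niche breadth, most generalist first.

Proportions for Dipodomys spectabilis (n=219): 29/219=0.1324, 35/219=0.1598, 86/219=0.3927, 52/219=0.2374, 17/219=0.0776
Proportions for Dipodomys ordii (n=43): 18/43=0.4186, 4/43=0.0930, 4/43=0.0930, 5/43=0.1163, 12/43=0.2791
Proportions for Dipodomys merriami (n=73): 19/73=0.2603, 25/73=0.3425, 1/73=0.0137, 25/73=0.3425, 3/73=0.0411
Σp_specᵢ² = 0.1324² + 0.1598² + 0.3927² + 0.2374² + 0.0776² = 0.017530 + 0.025536 + 0.154213 + 0.056359 + 0.006022 = 0.259660
B_spec = 1 / 0.259660 = 3.8512
Σp_ordiᵢ² = 0.4186² + 0.0930² + 0.0930² + 0.1163² + 0.2791² = 0.175226 + 0.008649 + 0.008649 + 0.013526 + 0.077897 = 0.283947
B_ordi = 1 / 0.283947 = 3.5218
Σp_merrᵢ² = 0.2603² + 0.3425² + 0.0137² + 0.3425² + 0.0411² = 0.067756 + 0.117306 + 0.000188 + 0.117306 + 0.001689 = 0.304245
B_merr = 1 / 0.304245 = 3.2868
Ranking by B (broadest → narrowest): Dipodomys spectabilis (3.85) > Dipodomys ordii (3.52) > Dipodomys merriami (3.29)

Dipodomys spectabilis > Dipodomys ordii > Dipodomys merriami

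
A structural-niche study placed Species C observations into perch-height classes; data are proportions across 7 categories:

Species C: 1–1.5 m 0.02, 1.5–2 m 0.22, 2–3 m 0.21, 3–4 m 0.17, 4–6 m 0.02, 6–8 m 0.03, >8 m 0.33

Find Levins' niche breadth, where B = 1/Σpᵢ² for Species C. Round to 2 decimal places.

Σpᵢ² = 0.02² + 0.22² + 0.21² + 0.17² + 0.02² + 0.03² + 0.33² = 0.0004 + 0.0484 + 0.0441 + 0.0289 + 0.0004 + 0.0009 + 0.1089 = 0.2320
B = 1 / 0.2320 = 4.3103

4.31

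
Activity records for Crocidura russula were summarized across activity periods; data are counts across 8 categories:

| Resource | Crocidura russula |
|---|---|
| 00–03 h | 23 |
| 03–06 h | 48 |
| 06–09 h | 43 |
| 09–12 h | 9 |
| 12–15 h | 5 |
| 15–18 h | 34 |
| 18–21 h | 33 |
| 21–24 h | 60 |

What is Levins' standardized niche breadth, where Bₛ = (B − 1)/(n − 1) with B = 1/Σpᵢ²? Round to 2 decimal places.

0.73

Proportions for Crocidura russula (n=255): 23/255=0.0902, 48/255=0.1882, 43/255=0.1686, 9/255=0.0353, 5/255=0.0196, 34/255=0.1333, 33/255=0.1294, 60/255=0.2353
Σpᵢ² = 0.0902² + 0.1882² + 0.1686² + 0.0353² + 0.0196² + 0.1333² + 0.1294² + 0.2353² = 0.008136 + 0.035419 + 0.028426 + 0.001246 + 0.000384 + 0.017769 + 0.016744 + 0.055366 = 0.163490
B = 1 / 0.163490 = 6.1166
Bₛ = (B − 1)/(n − 1) = (6.1166 − 1)/(8 − 1) = 5.1166/7 = 0.7309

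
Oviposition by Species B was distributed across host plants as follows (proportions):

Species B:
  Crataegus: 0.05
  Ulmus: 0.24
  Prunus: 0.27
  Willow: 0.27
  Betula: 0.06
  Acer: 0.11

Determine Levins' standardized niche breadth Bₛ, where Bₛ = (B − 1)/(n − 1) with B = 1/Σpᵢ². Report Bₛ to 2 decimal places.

Σpᵢ² = 0.05² + 0.24² + 0.27² + 0.27² + 0.06² + 0.11² = 0.0025 + 0.0576 + 0.0729 + 0.0729 + 0.0036 + 0.0121 = 0.2216
B = 1 / 0.2216 = 4.5126
Bₛ = (B − 1)/(n − 1) = (4.5126 − 1)/(6 − 1) = 3.5126/5 = 0.7025

0.70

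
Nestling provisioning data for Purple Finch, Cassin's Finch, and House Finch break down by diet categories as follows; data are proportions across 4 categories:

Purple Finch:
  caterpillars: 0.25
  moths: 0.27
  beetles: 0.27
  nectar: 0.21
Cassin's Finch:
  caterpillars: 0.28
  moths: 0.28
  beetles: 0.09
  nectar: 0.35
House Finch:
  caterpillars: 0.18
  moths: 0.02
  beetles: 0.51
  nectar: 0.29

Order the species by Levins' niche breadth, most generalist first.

Σp_Purpᵢ² = 0.25² + 0.27² + 0.27² + 0.21² = 0.0625 + 0.0729 + 0.0729 + 0.0441 = 0.2524
B_Purp = 1 / 0.2524 = 3.9620
Σp_Cassᵢ² = 0.28² + 0.28² + 0.09² + 0.35² = 0.0784 + 0.0784 + 0.0081 + 0.1225 = 0.2874
B_Cass = 1 / 0.2874 = 3.4795
Σp_Housᵢ² = 0.18² + 0.02² + 0.51² + 0.29² = 0.0324 + 0.0004 + 0.2601 + 0.0841 = 0.3770
B_Hous = 1 / 0.3770 = 2.6525
Ranking by B (broadest → narrowest): Purple Finch (3.96) > Cassin's Finch (3.48) > House Finch (2.65)

Purple Finch > Cassin's Finch > House Finch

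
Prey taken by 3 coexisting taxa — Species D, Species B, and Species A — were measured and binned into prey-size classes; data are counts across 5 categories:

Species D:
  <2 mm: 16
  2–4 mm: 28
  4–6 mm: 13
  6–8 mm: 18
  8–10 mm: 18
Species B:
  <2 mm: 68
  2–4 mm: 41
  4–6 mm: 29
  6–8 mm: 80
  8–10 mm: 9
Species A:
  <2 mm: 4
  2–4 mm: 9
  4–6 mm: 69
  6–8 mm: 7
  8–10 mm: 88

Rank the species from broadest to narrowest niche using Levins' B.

Proportions for Species D (n=93): 16/93=0.1720, 28/93=0.3011, 13/93=0.1398, 18/93=0.1935, 18/93=0.1935
Proportions for Species B (n=227): 68/227=0.2996, 41/227=0.1806, 29/227=0.1278, 80/227=0.3524, 9/227=0.0396
Proportions for Species A (n=177): 4/177=0.0226, 9/177=0.0508, 69/177=0.3898, 7/177=0.0395, 88/177=0.4972
Σp_Dᵢ² = 0.1720² + 0.3011² + 0.1398² + 0.1935² + 0.1935² = 0.029584 + 0.090661 + 0.019544 + 0.037442 + 0.037442 = 0.214673
B_D = 1 / 0.214673 = 4.6582
Σp_Bᵢ² = 0.2996² + 0.1806² + 0.1278² + 0.3524² + 0.0396² = 0.089760 + 0.032616 + 0.016333 + 0.124186 + 0.001568 = 0.264463
B_B = 1 / 0.264463 = 3.7812
Σp_Aᵢ² = 0.0226² + 0.0508² + 0.3898² + 0.0395² + 0.4972² = 0.000511 + 0.002581 + 0.151944 + 0.001560 + 0.247208 = 0.403804
B_A = 1 / 0.403804 = 2.4764
Ranking by B (broadest → narrowest): Species D (4.66) > Species B (3.78) > Species A (2.48)

Species D > Species B > Species A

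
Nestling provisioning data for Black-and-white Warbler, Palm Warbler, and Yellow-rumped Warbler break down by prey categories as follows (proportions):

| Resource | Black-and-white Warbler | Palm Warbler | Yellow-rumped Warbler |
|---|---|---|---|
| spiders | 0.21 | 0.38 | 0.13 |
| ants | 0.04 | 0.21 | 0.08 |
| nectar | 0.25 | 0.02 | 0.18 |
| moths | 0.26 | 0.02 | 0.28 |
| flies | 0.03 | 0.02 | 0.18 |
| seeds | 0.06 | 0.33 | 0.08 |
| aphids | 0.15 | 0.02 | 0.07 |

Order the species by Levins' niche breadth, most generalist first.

Σp_Blacᵢ² = 0.21² + 0.04² + 0.25² + 0.26² + 0.03² + 0.06² + 0.15² = 0.0441 + 0.0016 + 0.0625 + 0.0676 + 0.0009 + 0.0036 + 0.0225 = 0.2028
B_Blac = 1 / 0.2028 = 4.9310
Σp_Palmᵢ² = 0.38² + 0.21² + 0.02² + 0.02² + 0.02² + 0.33² + 0.02² = 0.1444 + 0.0441 + 0.0004 + 0.0004 + 0.0004 + 0.1089 + 0.0004 = 0.2990
B_Palm = 1 / 0.2990 = 3.3445
Σp_Yellᵢ² = 0.13² + 0.08² + 0.18² + 0.28² + 0.18² + 0.08² + 0.07² = 0.0169 + 0.0064 + 0.0324 + 0.0784 + 0.0324 + 0.0064 + 0.0049 = 0.1778
B_Yell = 1 / 0.1778 = 5.6243
Ranking by B (broadest → narrowest): Yellow-rumped Warbler (5.62) > Black-and-white Warbler (4.93) > Palm Warbler (3.34)

Yellow-rumped Warbler > Black-and-white Warbler > Palm Warbler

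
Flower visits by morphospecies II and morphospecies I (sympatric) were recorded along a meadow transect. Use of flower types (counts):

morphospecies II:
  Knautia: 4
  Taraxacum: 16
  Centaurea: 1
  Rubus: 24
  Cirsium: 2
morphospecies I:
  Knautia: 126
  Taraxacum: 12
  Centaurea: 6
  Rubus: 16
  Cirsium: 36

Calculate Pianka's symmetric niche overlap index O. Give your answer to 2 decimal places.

0.30

Proportions for morphospecies II (n=47): 4/47=0.0851, 16/47=0.3404, 1/47=0.0213, 24/47=0.5106, 2/47=0.0426
Proportions for morphospecies I (n=196): 126/196=0.6429, 12/196=0.0612, 6/196=0.0306, 16/196=0.0816, 36/196=0.1837
Σ p₁ᵢp₂ᵢ = 0.054711 + 0.020832 + 0.000652 + 0.041665 + 0.007826 = 0.125686
Σp_1ᵢ² = 0.0851² + 0.3404² + 0.0213² + 0.5106² + 0.0426² = 0.007242 + 0.115872 + 0.000454 + 0.260712 + 0.001815 = 0.386095
Σp_2ᵢ² = 0.6429² + 0.0612² + 0.0306² + 0.0816² + 0.1837² = 0.413320 + 0.003745 + 0.000936 + 0.006659 + 0.033746 = 0.458406
O = 0.125686 / √(0.386095 × 0.458406) = 0.125686 / 0.4206997 = 0.2988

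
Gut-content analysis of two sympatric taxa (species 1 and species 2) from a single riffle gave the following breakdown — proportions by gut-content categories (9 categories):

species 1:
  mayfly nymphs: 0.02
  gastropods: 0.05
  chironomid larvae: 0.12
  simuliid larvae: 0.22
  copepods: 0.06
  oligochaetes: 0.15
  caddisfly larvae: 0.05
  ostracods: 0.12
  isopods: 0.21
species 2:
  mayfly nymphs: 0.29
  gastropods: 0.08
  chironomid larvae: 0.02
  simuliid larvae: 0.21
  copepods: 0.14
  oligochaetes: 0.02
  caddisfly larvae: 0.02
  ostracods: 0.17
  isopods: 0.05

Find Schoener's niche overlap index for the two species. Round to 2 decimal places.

0.57

Σ|p₁ᵢ − p₂ᵢ| = 0.27 + 0.03 + 0.10 + 0.01 + 0.08 + 0.13 + 0.03 + 0.05 + 0.16 = 0.86
D = 1 − ½ × 0.86 = 1 − 0.430 = 0.5700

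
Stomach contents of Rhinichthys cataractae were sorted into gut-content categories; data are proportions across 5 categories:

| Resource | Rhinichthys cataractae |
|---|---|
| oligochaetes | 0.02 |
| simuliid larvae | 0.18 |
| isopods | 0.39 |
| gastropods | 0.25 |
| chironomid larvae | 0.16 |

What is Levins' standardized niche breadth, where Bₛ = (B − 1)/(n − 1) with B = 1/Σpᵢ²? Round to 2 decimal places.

Σpᵢ² = 0.02² + 0.18² + 0.39² + 0.25² + 0.16² = 0.0004 + 0.0324 + 0.1521 + 0.0625 + 0.0256 = 0.2730
B = 1 / 0.2730 = 3.6630
Bₛ = (B − 1)/(n − 1) = (3.6630 − 1)/(5 − 1) = 2.6630/4 = 0.6658

0.67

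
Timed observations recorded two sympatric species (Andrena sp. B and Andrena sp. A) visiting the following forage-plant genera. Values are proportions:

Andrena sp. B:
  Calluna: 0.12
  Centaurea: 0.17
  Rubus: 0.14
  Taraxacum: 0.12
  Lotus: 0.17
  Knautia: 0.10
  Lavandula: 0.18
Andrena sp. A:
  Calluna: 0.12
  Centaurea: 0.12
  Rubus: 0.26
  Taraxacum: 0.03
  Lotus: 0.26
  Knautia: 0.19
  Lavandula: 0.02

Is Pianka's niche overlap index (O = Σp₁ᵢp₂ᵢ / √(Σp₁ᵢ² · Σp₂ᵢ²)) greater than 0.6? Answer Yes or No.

Yes

Σ p₁ᵢp₂ᵢ = 0.0144 + 0.0204 + 0.0364 + 0.0036 + 0.0442 + 0.0190 + 0.0036 = 0.1416
Σp_1ᵢ² = 0.12² + 0.17² + 0.14² + 0.12² + 0.17² + 0.10² + 0.18² = 0.0144 + 0.0289 + 0.0196 + 0.0144 + 0.0289 + 0.0100 + 0.0324 = 0.1486
Σp_2ᵢ² = 0.12² + 0.12² + 0.26² + 0.03² + 0.26² + 0.19² + 0.02² = 0.0144 + 0.0144 + 0.0676 + 0.0009 + 0.0676 + 0.0361 + 0.0004 = 0.2014
O = 0.1416 / √(0.1486 × 0.2014) = 0.1416 / 0.17300 = 0.8185
O = 0.8185 > 0.6 → Yes.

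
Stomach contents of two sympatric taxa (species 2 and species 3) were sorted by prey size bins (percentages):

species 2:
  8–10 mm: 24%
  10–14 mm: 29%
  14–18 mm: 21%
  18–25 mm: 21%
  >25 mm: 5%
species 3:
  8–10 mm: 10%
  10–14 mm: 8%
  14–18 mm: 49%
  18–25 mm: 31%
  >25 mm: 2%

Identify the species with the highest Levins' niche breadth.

Convert percentages to proportions (divide by 100).
Σp_2ᵢ² = 0.24² + 0.29² + 0.21² + 0.21² + 0.05² = 0.0576 + 0.0841 + 0.0441 + 0.0441 + 0.0025 = 0.2324
B_2 = 1 / 0.2324 = 4.3029
Σp_3ᵢ² = 0.10² + 0.08² + 0.49² + 0.31² + 0.02² = 0.0100 + 0.0064 + 0.2401 + 0.0961 + 0.0004 = 0.3530
B_3 = 1 / 0.3530 = 2.8329
Highest B → broadest niche (most generalist): species 2 (B = 4.30).

species 2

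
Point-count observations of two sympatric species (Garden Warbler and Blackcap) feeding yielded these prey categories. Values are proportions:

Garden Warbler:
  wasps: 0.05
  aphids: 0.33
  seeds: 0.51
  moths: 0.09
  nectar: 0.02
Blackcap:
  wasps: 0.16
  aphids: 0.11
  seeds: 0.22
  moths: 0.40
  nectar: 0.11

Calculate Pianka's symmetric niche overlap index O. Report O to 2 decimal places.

Σ p₁ᵢp₂ᵢ = 0.0080 + 0.0363 + 0.1122 + 0.0360 + 0.0022 = 0.1947
Σp_1ᵢ² = 0.05² + 0.33² + 0.51² + 0.09² + 0.02² = 0.0025 + 0.1089 + 0.2601 + 0.0081 + 0.0004 = 0.3800
Σp_2ᵢ² = 0.16² + 0.11² + 0.22² + 0.40² + 0.11² = 0.0256 + 0.0121 + 0.0484 + 0.1600 + 0.0121 = 0.2582
O = 0.1947 / √(0.3800 × 0.2582) = 0.1947 / 0.31323 = 0.6216

0.62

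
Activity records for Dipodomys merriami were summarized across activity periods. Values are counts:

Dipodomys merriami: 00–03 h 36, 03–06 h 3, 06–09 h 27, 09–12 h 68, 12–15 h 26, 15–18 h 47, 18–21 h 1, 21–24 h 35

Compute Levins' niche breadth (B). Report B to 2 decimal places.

Proportions for Dipodomys merriami (n=243): 36/243=0.1481, 3/243=0.0123, 27/243=0.1111, 68/243=0.2798, 26/243=0.1070, 47/243=0.1934, 1/243=0.0041, 35/243=0.1440
Σpᵢ² = 0.1481² + 0.0123² + 0.1111² + 0.2798² + 0.1070² + 0.1934² + 0.0041² + 0.1440² = 0.021934 + 0.000151 + 0.012343 + 0.078288 + 0.011449 + 0.037404 + 0.000017 + 0.020736 = 0.182322
B = 1 / 0.182322 = 5.4848

5.48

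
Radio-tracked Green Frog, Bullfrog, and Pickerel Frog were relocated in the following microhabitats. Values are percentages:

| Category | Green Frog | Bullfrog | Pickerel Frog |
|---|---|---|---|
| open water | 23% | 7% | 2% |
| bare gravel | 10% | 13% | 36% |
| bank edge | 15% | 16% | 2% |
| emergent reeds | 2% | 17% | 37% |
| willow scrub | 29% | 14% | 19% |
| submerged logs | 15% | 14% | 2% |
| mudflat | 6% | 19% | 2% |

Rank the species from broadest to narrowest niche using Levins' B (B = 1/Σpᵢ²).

Bullfrog > Green Frog > Pickerel Frog

Convert percentages to proportions (divide by 100).
Σp_Greeᵢ² = 0.23² + 0.10² + 0.15² + 0.02² + 0.29² + 0.15² + 0.06² = 0.0529 + 0.0100 + 0.0225 + 0.0004 + 0.0841 + 0.0225 + 0.0036 = 0.1960
B_Gree = 1 / 0.1960 = 5.1020
Σp_Bullᵢ² = 0.07² + 0.13² + 0.16² + 0.17² + 0.14² + 0.14² + 0.19² = 0.0049 + 0.0169 + 0.0256 + 0.0289 + 0.0196 + 0.0196 + 0.0361 = 0.1516
B_Bull = 1 / 0.1516 = 6.5963
Σp_Pickᵢ² = 0.02² + 0.36² + 0.02² + 0.37² + 0.19² + 0.02² + 0.02² = 0.0004 + 0.1296 + 0.0004 + 0.1369 + 0.0361 + 0.0004 + 0.0004 = 0.3042
B_Pick = 1 / 0.3042 = 3.2873
Ranking by B (broadest → narrowest): Bullfrog (6.60) > Green Frog (5.10) > Pickerel Frog (3.29)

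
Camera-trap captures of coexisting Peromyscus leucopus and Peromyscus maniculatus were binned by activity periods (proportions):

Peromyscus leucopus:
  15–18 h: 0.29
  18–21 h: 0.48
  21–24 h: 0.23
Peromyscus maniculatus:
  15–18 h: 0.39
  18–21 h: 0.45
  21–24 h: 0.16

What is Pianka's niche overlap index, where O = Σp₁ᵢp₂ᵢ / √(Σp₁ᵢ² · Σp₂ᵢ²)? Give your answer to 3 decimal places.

Σ p₁ᵢp₂ᵢ = 0.1131 + 0.2160 + 0.0368 = 0.3659
Σp_1ᵢ² = 0.29² + 0.48² + 0.23² = 0.0841 + 0.2304 + 0.0529 = 0.3674
Σp_2ᵢ² = 0.39² + 0.45² + 0.16² = 0.1521 + 0.2025 + 0.0256 = 0.3802
O = 0.3659 / √(0.3674 × 0.3802) = 0.3659 / 0.373745 = 0.97901

0.979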